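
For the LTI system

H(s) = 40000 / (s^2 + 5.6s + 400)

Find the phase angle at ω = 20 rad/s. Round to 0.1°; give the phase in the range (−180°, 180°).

-90.0°

At s = jω = j20:
quadratic: (j20)² + 5.6·j20 + 400 = 0 + j112 → |·| ≈ 112, ∠ ≈ 90.00°
∠H = 0.00° − 90.00° = -90.00°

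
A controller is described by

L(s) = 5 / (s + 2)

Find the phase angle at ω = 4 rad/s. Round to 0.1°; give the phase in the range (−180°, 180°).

-63.4°

Substitute s = j4:
Numerator: 5 = 5 + j0
Denominator: (j4) + 2 = 2 + j4
|N| = √(5² + 0²) ≈ 5, ∠N ≈ 0.00°
|D| = √(2² + 4²) ≈ 4.4721, ∠D ≈ 63.43°
∠L = 0.00° − 63.43° = -63.43°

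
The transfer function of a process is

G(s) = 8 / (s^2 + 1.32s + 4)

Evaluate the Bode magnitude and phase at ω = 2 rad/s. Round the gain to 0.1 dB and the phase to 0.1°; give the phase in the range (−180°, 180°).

9.6 dB, -90.0°

At s = jω = j2:
quadratic: (j2)² + 1.32·j2 + 4 = 0 + j2.64 → |·| ≈ 2.64, ∠ ≈ 90.00°
|G| = 8 / 2.64 ≈ 3.0303
Gain = 20 log₁₀(3.0303) ≈ 9.63 dB
∠G = 0.00° − 90.00° = -90.00°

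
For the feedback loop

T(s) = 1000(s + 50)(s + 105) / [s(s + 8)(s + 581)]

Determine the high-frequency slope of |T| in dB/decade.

Each pole contributes −20 dB/decade at high frequency; each zero contributes +20 dB/decade.
Net: 2 zero(s) − 3 pole(s) → -20 dB/decade.

-20 dB/decade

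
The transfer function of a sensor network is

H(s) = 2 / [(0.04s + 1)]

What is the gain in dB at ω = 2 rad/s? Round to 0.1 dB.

At ω = 2 rad/s:
pole (1 + j2·0.04) = 1 + j0.08 → |·| ≈ 1.0032, ∠ ≈ 4.57°
|H| = 2 · 1 / (1.0032) ≈ 1.9936
Gain = 20 log₁₀(1.9936) ≈ 5.99 dB

6.0 dB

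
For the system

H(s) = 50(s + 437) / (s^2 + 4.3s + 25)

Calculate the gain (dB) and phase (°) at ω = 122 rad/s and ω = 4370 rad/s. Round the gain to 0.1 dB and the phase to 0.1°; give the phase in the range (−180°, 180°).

ω = 122: 3.7 dB, -162.4°; ω = 4370: -38.8 dB, -95.7°

At s = jω = j122:
zero (s+437): 437 + j122 → |·| = √(437²+122²) = √205853 ≈ 453.71, ∠ = arctan(122/437) ≈ 15.60°
quadratic: (j122)² + 4.3·j122 + 25 = -14859 + j524.6 → |·| ≈ 14868, ∠ ≈ 177.98°
|H| = 50 · 453.71 / 14868 ≈ 1.5258
Gain = 20 log₁₀(1.5258) ≈ 3.67 dB
∠H = 15.60° − 177.98° = -162.38°

At s = jω = j4370:
zero (s+437): 437 + j4370 → |·| = √(437²+4370²) = √19287869 ≈ 4391.8, ∠ = arctan(4370/437) ≈ 84.29°
quadratic: (j4370)² + 4.3·j4370 + 25 = -19096875 + j18791 → |·| ≈ 1.9097e+07, ∠ ≈ 179.94°
|H| = 50 · 4391.8 / 1.9097e+07 ≈ 0.011499
Gain = 20 log₁₀(0.011499) ≈ -38.79 dB
∠H = 84.29° − 179.94° = -95.65°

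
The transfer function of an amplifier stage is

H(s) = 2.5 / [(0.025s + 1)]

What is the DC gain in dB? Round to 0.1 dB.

H(0) = 2.5 · 1 / 1 = 2.5
20 log₁₀(2.5) ≈ 7.96 dB

8.0 dB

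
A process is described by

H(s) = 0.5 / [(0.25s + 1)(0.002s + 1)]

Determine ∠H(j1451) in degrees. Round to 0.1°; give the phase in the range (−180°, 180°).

At ω = 1451 rad/s:
pole (1 + j1451·0.25) = 1 + j362.75 → |·| ≈ 362.75, ∠ ≈ 89.84°
pole (1 + j1451·0.002) = 1 + j2.902 → |·| ≈ 3.0695, ∠ ≈ 70.99°
∠H = (0°) − (89.84° + 70.99°) = -160.83°

-160.8°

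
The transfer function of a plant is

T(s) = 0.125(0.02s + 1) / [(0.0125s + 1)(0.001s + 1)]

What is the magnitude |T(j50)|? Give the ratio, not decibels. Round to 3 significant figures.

0.150

At ω = 50 rad/s:
zero (1 + j50·0.02) = 1 + j1 → |·| ≈ 1.4142, ∠ ≈ 45.00°
pole (1 + j50·0.0125) = 1 + j0.625 → |·| ≈ 1.1792, ∠ ≈ 32.01°
pole (1 + j50·0.001) = 1 + j0.05 → |·| ≈ 1.0012, ∠ ≈ 2.86°
|T| = 0.125 · 1.4142 / (1.1792 · 1.0012) ≈ 0.14973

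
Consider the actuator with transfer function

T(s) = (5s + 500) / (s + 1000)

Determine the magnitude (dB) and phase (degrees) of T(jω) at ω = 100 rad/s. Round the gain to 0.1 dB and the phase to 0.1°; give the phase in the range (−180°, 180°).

-3.1 dB, 39.3°

Substitute s = j100:
Numerator: 5(j100) + 500 = 500 + j500
Denominator: (j100) + 1000 = 1000 + j100
|N| = √(500² + 500²) ≈ 707.11, ∠N ≈ 45.00°
|D| = √(1000² + 100²) ≈ 1005, ∠D ≈ 5.71°
|T| = 707.11 / 1005 ≈ 0.70359
Gain = 20 log₁₀(0.70359) ≈ -3.05 dB
∠T = 45.00° − 5.71° = 39.29°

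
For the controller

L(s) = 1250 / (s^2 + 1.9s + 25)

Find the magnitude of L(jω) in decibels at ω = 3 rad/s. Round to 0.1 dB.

At s = jω = j3:
quadratic: (j3)² + 1.9·j3 + 25 = 16 + j5.7 → |·| ≈ 16.985, ∠ ≈ 19.61°
|L| = 1250 / 16.985 ≈ 73.594
Gain = 20 log₁₀(73.594) ≈ 37.34 dB

37.3 dB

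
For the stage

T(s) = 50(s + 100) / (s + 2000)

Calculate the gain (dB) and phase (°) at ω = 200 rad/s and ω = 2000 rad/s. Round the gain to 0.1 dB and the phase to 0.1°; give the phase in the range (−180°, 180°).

At s = jω = j200:
zero (s+100): 100 + j200 → |·| = √(100²+200²) = √50000 ≈ 223.61, ∠ = arctan(200/100) ≈ 63.43°
pole (s+2000): 2000 + j200 → |·| = √(2000²+200²) = √4040000 ≈ 2010, ∠ = arctan(200/2000) ≈ 5.71°
|T| = 50 · 223.61 / 2010 ≈ 5.5624
Gain = 20 log₁₀(5.5624) ≈ 14.91 dB
∠T = 63.43° − 5.71° = 57.72°

At s = jω = j2000:
zero (s+100): 100 + j2000 → |·| = √(100²+2000²) = √4010000 ≈ 2002.5, ∠ = arctan(2000/100) ≈ 87.14°
pole (s+2000): 2000 + j2000 → |·| = √(2000²+2000²) = √8000000 ≈ 2828.4, ∠ = arctan(2000/2000) ≈ 45.00°
|T| = 50 · 2002.5 / 2828.4 ≈ 35.4
Gain = 20 log₁₀(35.4) ≈ 30.98 dB
∠T = 87.14° − 45.00° = 42.14°

ω = 200: 14.9 dB, 57.7°; ω = 2000: 31.0 dB, 42.1°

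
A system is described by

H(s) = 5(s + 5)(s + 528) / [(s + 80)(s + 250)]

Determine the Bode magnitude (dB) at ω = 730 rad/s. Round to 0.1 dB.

At s = jω = j730:
zero (s+5): 5 + j730 → |·| = √(5²+730²) = √532925 ≈ 730.02, ∠ = arctan(730/5) ≈ 89.61°
zero (s+528): 528 + j730 → |·| = √(528²+730²) = √811684 ≈ 900.94, ∠ = arctan(730/528) ≈ 54.12°
pole (s+80): 80 + j730 → |·| = √(80²+730²) = √539300 ≈ 734.37, ∠ = arctan(730/80) ≈ 83.75°
pole (s+250): 250 + j730 → |·| = √(250²+730²) = √595400 ≈ 771.62, ∠ = arctan(730/250) ≈ 71.10°
|H| = 5 · 6.577e+05 / 5.6665e+05 ≈ 5.8034
Gain = 20 log₁₀(5.8034) ≈ 15.27 dB

15.3 dB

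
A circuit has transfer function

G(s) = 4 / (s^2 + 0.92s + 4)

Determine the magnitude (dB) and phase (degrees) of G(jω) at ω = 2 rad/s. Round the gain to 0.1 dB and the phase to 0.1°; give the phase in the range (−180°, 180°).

6.7 dB, -90.0°

At s = jω = j2:
quadratic: (j2)² + 0.92·j2 + 4 = 0 + j1.84 → |·| ≈ 1.84, ∠ ≈ 90.00°
|G| = 4 / 1.84 ≈ 2.1739
Gain = 20 log₁₀(2.1739) ≈ 6.74 dB
∠G = 0.00° − 90.00° = -90.00°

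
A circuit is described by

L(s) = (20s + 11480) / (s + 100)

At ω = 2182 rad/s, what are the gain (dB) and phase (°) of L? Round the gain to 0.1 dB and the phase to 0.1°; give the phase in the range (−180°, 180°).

26.3 dB, -12.1°

Substitute s = j2182:
Numerator: 20(j2182) + 11480 = 11480 + j43640
Denominator: (j2182) + 100 = 100 + j2182
|N| = √(11480² + 43640²) ≈ 45125, ∠N ≈ 75.26°
|D| = √(100² + 2182²) ≈ 2184.3, ∠D ≈ 87.38°
|L| = 45125 / 2184.3 ≈ 20.659
Gain = 20 log₁₀(20.659) ≈ 26.30 dB
∠L = 75.26° − 87.38° = -12.12°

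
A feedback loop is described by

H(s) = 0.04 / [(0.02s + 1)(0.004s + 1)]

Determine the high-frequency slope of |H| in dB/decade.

Each pole contributes −20 dB/decade at high frequency; each zero contributes +20 dB/decade.
Net: 0 zero(s) − 2 pole(s) → -40 dB/decade.

-40 dB/decade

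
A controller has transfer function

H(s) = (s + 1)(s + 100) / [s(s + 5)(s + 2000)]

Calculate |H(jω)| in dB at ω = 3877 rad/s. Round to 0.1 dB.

-72.8 dB

At s = jω = j3877:
zero (s+1): 1 + j3877 → |·| = √(1²+3877²) = √15031130 ≈ 3877, ∠ = arctan(3877/1) ≈ 89.99°
zero (s+100): 100 + j3877 → |·| = √(100²+3877²) = √15041129 ≈ 3878.3, ∠ = arctan(3877/100) ≈ 88.52°
pole (s+5): 5 + j3877 → |·| = √(5²+3877²) = √15031154 ≈ 3877, ∠ = arctan(3877/5) ≈ 89.93°
pole (s+2000): 2000 + j3877 → |·| = √(2000²+3877²) = √19031129 ≈ 4362.5, ∠ = arctan(3877/2000) ≈ 62.71°
pole at origin: |s| = 3877, ∠ = 90.00° (in denominator)
|H| = 1 · 1.5036e+07 / 6.5573e+10 ≈ 0.0002293
Gain = 20 log₁₀(0.0002293) ≈ -72.79 dB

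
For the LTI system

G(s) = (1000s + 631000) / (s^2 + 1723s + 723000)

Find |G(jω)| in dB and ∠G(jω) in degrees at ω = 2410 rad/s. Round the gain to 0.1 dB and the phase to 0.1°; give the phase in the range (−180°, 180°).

-8.4 dB, -65.4°

Substitute s = j2410:
Numerator: 1000(j2410) + 631000 = 631000 + j2410000
Denominator: (j2410)^2 + 1723(j2410) + 723000 = -5085100 + j4152430
|N| = √(631000² + 2410000²) ≈ 2.4912e+06, ∠N ≈ 75.33°
|D| = √(5085100² + 4152430²) ≈ 6.5651e+06, ∠D ≈ 140.77°
|G| = 2.4912e+06 / 6.5651e+06 ≈ 0.37946
Gain = 20 log₁₀(0.37946) ≈ -8.42 dB
∠G = 75.33° − 140.77° = -65.44°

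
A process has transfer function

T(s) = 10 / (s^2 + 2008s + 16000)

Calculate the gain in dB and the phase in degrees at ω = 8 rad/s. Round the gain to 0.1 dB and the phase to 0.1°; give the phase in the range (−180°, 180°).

-67.1 dB, -45.2°

Substitute s = j8:
Numerator: 10 = 10 + j0
Denominator: (j8)^2 + 2008(j8) + 16000 = 15936 + j16064
|N| = √(10² + 0²) ≈ 10, ∠N ≈ 0.00°
|D| = √(15936² + 16064²) ≈ 22628, ∠D ≈ 45.23°
|T| = 10 / 22628 ≈ 0.00044193
Gain = 20 log₁₀(0.00044193) ≈ -67.09 dB
∠T = 0.00° − 45.23° = -45.23°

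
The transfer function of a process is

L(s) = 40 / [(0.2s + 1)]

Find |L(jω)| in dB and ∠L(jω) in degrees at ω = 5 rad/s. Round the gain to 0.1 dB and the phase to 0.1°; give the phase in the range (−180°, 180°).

At ω = 5 rad/s:
pole (1 + j5·0.2) = 1 + j1 → |·| ≈ 1.4142, ∠ ≈ 45.00°
|L| = 40 · 1 / (1.4142) ≈ 28.285
Gain = 20 log₁₀(28.285) ≈ 29.03 dB
∠L = (0°) − (45.00°) = -45.00°

29.0 dB, -45.0°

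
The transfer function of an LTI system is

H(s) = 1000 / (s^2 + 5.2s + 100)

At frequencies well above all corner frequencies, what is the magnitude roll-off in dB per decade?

Each pole contributes −20 dB/decade at high frequency; each zero contributes +20 dB/decade.
Net: 0 zero(s) − 2 pole(s) → -40 dB/decade.

-40 dB/decade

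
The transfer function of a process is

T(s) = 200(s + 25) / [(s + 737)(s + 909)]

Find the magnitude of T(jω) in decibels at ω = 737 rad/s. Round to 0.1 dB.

-18.4 dB

At s = jω = j737:
zero (s+25): 25 + j737 → |·| = √(25²+737²) = √543794 ≈ 737.42, ∠ = arctan(737/25) ≈ 88.06°
pole (s+737): 737 + j737 → |·| = √(737²+737²) = √1086338 ≈ 1042.3, ∠ = arctan(737/737) ≈ 45.00°
pole (s+909): 909 + j737 → |·| = √(909²+737²) = √1369450 ≈ 1170.2, ∠ = arctan(737/909) ≈ 39.03°
|T| = 200 · 737.42 / 1.2197e+06 ≈ 0.12092
Gain = 20 log₁₀(0.12092) ≈ -18.35 dB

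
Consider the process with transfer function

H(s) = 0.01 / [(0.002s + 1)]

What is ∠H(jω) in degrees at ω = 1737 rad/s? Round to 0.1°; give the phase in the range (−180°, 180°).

-73.9°

At ω = 1737 rad/s:
pole (1 + j1737·0.002) = 1 + j3.474 → |·| ≈ 3.6151, ∠ ≈ 73.94°
∠H = (0°) − (73.94°) = -73.94°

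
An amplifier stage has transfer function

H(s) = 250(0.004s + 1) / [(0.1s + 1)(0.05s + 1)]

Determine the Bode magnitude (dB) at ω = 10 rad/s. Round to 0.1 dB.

44.0 dB

At ω = 10 rad/s:
zero (1 + j10·0.004) = 1 + j0.04 → |·| ≈ 1.0008, ∠ ≈ 2.29°
pole (1 + j10·0.1) = 1 + j1 → |·| ≈ 1.4142, ∠ ≈ 45.00°
pole (1 + j10·0.05) = 1 + j0.5 → |·| ≈ 1.118, ∠ ≈ 26.57°
|H| = 250 · 1.0008 / (1.4142 · 1.118) ≈ 158.25
Gain = 20 log₁₀(158.25) ≈ 43.99 dB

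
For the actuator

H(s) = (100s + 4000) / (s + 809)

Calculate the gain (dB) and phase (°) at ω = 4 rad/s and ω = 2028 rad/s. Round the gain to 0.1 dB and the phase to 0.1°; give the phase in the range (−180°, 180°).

Substitute s = j4:
Numerator: 100(j4) + 4000 = 4000 + j400
Denominator: (j4) + 809 = 809 + j4
|N| = √(4000² + 400²) ≈ 4020, ∠N ≈ 5.71°
|D| = √(809² + 4²) ≈ 809.01, ∠D ≈ 0.28°
|H| = 4020 / 809.01 ≈ 4.969
Gain = 20 log₁₀(4.969) ≈ 13.93 dB
∠H = 5.71° − 0.28° = 5.43°

Substitute s = j2028:
Numerator: 100(j2028) + 4000 = 4000 + j202800
Denominator: (j2028) + 809 = 809 + j2028
|N| = √(4000² + 202800²) ≈ 2.0284e+05, ∠N ≈ 88.87°
|D| = √(809² + 2028²) ≈ 2183.4, ∠D ≈ 68.25°
|H| = 2.0284e+05 / 2183.4 ≈ 92.901
Gain = 20 log₁₀(92.901) ≈ 39.36 dB
∠H = 88.87° − 68.25° = 20.62°

ω = 4: 13.9 dB, 5.4°; ω = 2028: 39.4 dB, 20.6°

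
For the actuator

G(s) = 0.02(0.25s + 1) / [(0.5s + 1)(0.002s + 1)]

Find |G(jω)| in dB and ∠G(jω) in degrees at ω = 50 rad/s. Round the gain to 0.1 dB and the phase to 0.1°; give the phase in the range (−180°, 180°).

At ω = 50 rad/s:
zero (1 + j50·0.25) = 1 + j12.5 → |·| ≈ 12.54, ∠ ≈ 85.43°
pole (1 + j50·0.5) = 1 + j25 → |·| ≈ 25.02, ∠ ≈ 87.71°
pole (1 + j50·0.002) = 1 + j0.1 → |·| ≈ 1.005, ∠ ≈ 5.71°
|G| = 0.02 · 12.54 / (25.02 · 1.005) ≈ 0.0099741
Gain = 20 log₁₀(0.0099741) ≈ -40.02 dB
∠G = (85.43°) − (87.71° + 5.71°) = -7.99°

-40.0 dB, -8.0°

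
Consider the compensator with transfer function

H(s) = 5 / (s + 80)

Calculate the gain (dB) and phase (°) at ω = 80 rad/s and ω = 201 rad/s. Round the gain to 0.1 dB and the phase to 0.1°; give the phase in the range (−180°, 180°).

ω = 80: -27.1 dB, -45.0°; ω = 201: -32.7 dB, -68.3°

Substitute s = j80:
Numerator: 5 = 5 + j0
Denominator: (j80) + 80 = 80 + j80
|N| = √(5² + 0²) ≈ 5, ∠N ≈ 0.00°
|D| = √(80² + 80²) ≈ 113.14, ∠D ≈ 45.00°
|H| = 5 / 113.14 ≈ 0.044193
Gain = 20 log₁₀(0.044193) ≈ -27.09 dB
∠H = 0.00° − 45.00° = -45.00°

Substitute s = j201:
Numerator: 5 = 5 + j0
Denominator: (j201) + 80 = 80 + j201
|N| = √(5² + 0²) ≈ 5, ∠N ≈ 0.00°
|D| = √(80² + 201²) ≈ 216.34, ∠D ≈ 68.30°
|H| = 5 / 216.34 ≈ 0.023112
Gain = 20 log₁₀(0.023112) ≈ -32.72 dB
∠H = 0.00° − 68.30° = -68.30°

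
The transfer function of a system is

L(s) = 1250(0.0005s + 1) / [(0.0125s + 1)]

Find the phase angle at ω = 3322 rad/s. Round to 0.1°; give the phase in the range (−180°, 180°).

-29.7°

At ω = 3322 rad/s:
zero (1 + j3322·0.0005) = 1 + j1.661 → |·| ≈ 1.9388, ∠ ≈ 58.95°
pole (1 + j3322·0.0125) = 1 + j41.525 → |·| ≈ 41.537, ∠ ≈ 88.62°
∠L = (58.95°) − (88.62°) = -29.67°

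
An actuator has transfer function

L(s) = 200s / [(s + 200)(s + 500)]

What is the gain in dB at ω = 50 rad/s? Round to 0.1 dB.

-20.3 dB

At s = jω = j50:
zero at origin: s = j50 → |·| = 50, ∠ = 90.00°
pole (s+200): 200 + j50 → |·| = √(200²+50²) = √42500 ≈ 206.16, ∠ = arctan(50/200) ≈ 14.04°
pole (s+500): 500 + j50 → |·| = √(500²+50²) = √252500 ≈ 502.49, ∠ = arctan(50/500) ≈ 5.71°
|L| = 200 · 50 / 1.0359e+05 ≈ 0.096534
Gain = 20 log₁₀(0.096534) ≈ -20.31 dB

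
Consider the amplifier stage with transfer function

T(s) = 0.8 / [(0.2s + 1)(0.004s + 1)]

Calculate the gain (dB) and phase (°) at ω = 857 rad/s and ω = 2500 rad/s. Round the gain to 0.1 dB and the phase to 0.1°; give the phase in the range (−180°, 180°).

ω = 857: -57.7 dB, -163.4°; ω = 2500: -76.0 dB, -174.2°

At ω = 857 rad/s:
pole (1 + j857·0.2) = 1 + j171.4 → |·| ≈ 171.4, ∠ ≈ 89.67°
pole (1 + j857·0.004) = 1 + j3.428 → |·| ≈ 3.5709, ∠ ≈ 73.74°
|T| = 0.8 · 1 / (171.4 · 3.5709) ≈ 0.0013071
Gain = 20 log₁₀(0.0013071) ≈ -57.67 dB
∠T = (0°) − (89.67° + 73.74°) = -163.41°

At ω = 2500 rad/s:
pole (1 + j2500·0.2) = 1 + j500 → |·| ≈ 500, ∠ ≈ 89.89°
pole (1 + j2500·0.004) = 1 + j10 → |·| ≈ 10.05, ∠ ≈ 84.29°
|T| = 0.8 · 1 / (500 · 10.05) ≈ 0.0001592
Gain = 20 log₁₀(0.0001592) ≈ -75.96 dB
∠T = (0°) − (89.89° + 84.29°) = -174.18°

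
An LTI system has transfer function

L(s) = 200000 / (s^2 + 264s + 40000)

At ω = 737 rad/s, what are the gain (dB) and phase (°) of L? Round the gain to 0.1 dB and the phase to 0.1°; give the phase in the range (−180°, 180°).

At s = jω = j737:
quadratic: (j737)² + 264·j737 + 40000 = -503169 + j194568 → |·| ≈ 5.3948e+05, ∠ ≈ 158.86°
|L| = 200000 / 5.3948e+05 ≈ 0.37073
Gain = 20 log₁₀(0.37073) ≈ -8.62 dB
∠L = 0.00° − 158.86° = -158.86°

-8.6 dB, -158.9°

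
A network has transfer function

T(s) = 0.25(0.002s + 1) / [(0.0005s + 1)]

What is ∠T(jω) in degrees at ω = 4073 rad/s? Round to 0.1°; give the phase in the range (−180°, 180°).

At ω = 4073 rad/s:
zero (1 + j4073·0.002) = 1 + j8.146 → |·| ≈ 8.2072, ∠ ≈ 83.00°
pole (1 + j4073·0.0005) = 1 + j2.0365 → |·| ≈ 2.2688, ∠ ≈ 63.85°
∠T = (83.00°) − (63.85°) = 19.15°

19.2°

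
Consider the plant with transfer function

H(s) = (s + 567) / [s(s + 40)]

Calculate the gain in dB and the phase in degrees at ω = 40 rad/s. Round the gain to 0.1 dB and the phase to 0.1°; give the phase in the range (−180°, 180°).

At s = jω = j40:
zero (s+567): 567 + j40 → |·| = √(567²+40²) = √323089 ≈ 568.41, ∠ = arctan(40/567) ≈ 4.04°
pole (s+40): 40 + j40 → |·| = √(40²+40²) = √3200 ≈ 56.569, ∠ = arctan(40/40) ≈ 45.00°
pole at origin: |s| = 40, ∠ = 90.00° (in denominator)
|H| = 1 · 568.41 / 2262.8 ≈ 0.2512
Gain = 20 log₁₀(0.2512) ≈ -12.00 dB
∠H = 4.04° − 135.00° = -130.96°

-12.0 dB, -131.0°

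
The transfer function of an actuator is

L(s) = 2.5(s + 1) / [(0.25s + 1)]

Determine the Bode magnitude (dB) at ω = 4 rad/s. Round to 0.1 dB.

17.3 dB

At ω = 4 rad/s:
zero (1 + j4·1) = 1 + j4 → |·| ≈ 4.1231, ∠ ≈ 75.96°
pole (1 + j4·0.25) = 1 + j1 → |·| ≈ 1.4142, ∠ ≈ 45.00°
|L| = 2.5 · 4.1231 / (1.4142) ≈ 7.2887
Gain = 20 log₁₀(7.2887) ≈ 17.25 dB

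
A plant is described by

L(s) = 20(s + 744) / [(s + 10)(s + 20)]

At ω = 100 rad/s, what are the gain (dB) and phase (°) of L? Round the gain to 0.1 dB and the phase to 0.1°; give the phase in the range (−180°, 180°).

At s = jω = j100:
zero (s+744): 744 + j100 → |·| = √(744²+100²) = √563536 ≈ 750.69, ∠ = arctan(100/744) ≈ 7.66°
pole (s+10): 10 + j100 → |·| = √(10²+100²) = √10100 ≈ 100.5, ∠ = arctan(100/10) ≈ 84.29°
pole (s+20): 20 + j100 → |·| = √(20²+100²) = √10400 ≈ 101.98, ∠ = arctan(100/20) ≈ 78.69°
|L| = 20 · 750.69 / 10249 ≈ 1.4649
Gain = 20 log₁₀(1.4649) ≈ 3.32 dB
∠L = 7.66° − 162.98° = -155.32°

3.3 dB, -155.3°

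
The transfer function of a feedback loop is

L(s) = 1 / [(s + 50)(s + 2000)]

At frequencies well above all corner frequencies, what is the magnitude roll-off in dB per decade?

-40 dB/decade

Each pole contributes −20 dB/decade at high frequency; each zero contributes +20 dB/decade.
Net: 0 zero(s) − 2 pole(s) → -40 dB/decade.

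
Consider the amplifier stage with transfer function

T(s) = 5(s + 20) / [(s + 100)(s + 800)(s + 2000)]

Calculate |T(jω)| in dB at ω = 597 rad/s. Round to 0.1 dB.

-112.5 dB

At s = jω = j597:
zero (s+20): 20 + j597 → |·| = √(20²+597²) = √356809 ≈ 597.33, ∠ = arctan(597/20) ≈ 88.08°
pole (s+100): 100 + j597 → |·| = √(100²+597²) = √366409 ≈ 605.32, ∠ = arctan(597/100) ≈ 80.49°
pole (s+800): 800 + j597 → |·| = √(800²+597²) = √996409 ≈ 998.2, ∠ = arctan(597/800) ≈ 36.73°
pole (s+2000): 2000 + j597 → |·| = √(2000²+597²) = √4356409 ≈ 2087.2, ∠ = arctan(597/2000) ≈ 16.62°
|T| = 5 · 597.33 / 1.2611e+09 ≈ 2.3683e-06
Gain = 20 log₁₀(2.3683e-06) ≈ -112.51 dB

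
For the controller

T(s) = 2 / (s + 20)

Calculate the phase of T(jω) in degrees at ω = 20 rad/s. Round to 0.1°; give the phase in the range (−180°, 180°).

-45.0°

Substitute s = j20:
Numerator: 2 = 2 + j0
Denominator: (j20) + 20 = 20 + j20
|N| = √(2² + 0²) ≈ 2, ∠N ≈ 0.00°
|D| = √(20² + 20²) ≈ 28.284, ∠D ≈ 45.00°
∠T = 0.00° − 45.00° = -45.00°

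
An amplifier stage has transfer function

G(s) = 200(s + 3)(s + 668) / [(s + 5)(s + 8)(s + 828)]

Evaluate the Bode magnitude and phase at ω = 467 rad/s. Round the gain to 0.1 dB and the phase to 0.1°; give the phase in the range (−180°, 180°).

At s = jω = j467:
zero (s+3): 3 + j467 → |·| = √(3²+467²) = √218098 ≈ 467.01, ∠ = arctan(467/3) ≈ 89.63°
zero (s+668): 668 + j467 → |·| = √(668²+467²) = √664313 ≈ 815.05, ∠ = arctan(467/668) ≈ 34.96°
pole (s+5): 5 + j467 → |·| = √(5²+467²) = √218114 ≈ 467.03, ∠ = arctan(467/5) ≈ 89.39°
pole (s+8): 8 + j467 → |·| = √(8²+467²) = √218153 ≈ 467.07, ∠ = arctan(467/8) ≈ 89.02°
pole (s+828): 828 + j467 → |·| = √(828²+467²) = √903673 ≈ 950.62, ∠ = arctan(467/828) ≈ 29.42°
|G| = 200 · 3.8064e+05 / 2.0736e+08 ≈ 0.36713
Gain = 20 log₁₀(0.36713) ≈ -8.70 dB
∠G = 124.59° − 207.83° = -83.24°

-8.7 dB, -83.2°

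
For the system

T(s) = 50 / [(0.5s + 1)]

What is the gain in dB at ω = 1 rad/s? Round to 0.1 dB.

At ω = 1 rad/s:
pole (1 + j1·0.5) = 1 + j0.5 → |·| ≈ 1.118, ∠ ≈ 26.57°
|T| = 50 · 1 / (1.118) ≈ 44.723
Gain = 20 log₁₀(44.723) ≈ 33.01 dB

33.0 dB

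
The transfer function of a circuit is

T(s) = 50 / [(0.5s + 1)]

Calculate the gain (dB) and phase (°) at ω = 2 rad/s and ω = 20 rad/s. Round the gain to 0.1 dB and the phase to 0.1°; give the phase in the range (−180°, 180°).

At ω = 2 rad/s:
pole (1 + j2·0.5) = 1 + j1 → |·| ≈ 1.4142, ∠ ≈ 45.00°
|T| = 50 · 1 / (1.4142) ≈ 35.356
Gain = 20 log₁₀(35.356) ≈ 30.97 dB
∠T = (0°) − (45.00°) = -45.00°

At ω = 20 rad/s:
pole (1 + j20·0.5) = 1 + j10 → |·| ≈ 10.05, ∠ ≈ 84.29°
|T| = 50 · 1 / (10.05) ≈ 4.9751
Gain = 20 log₁₀(4.9751) ≈ 13.94 dB
∠T = (0°) − (84.29°) = -84.29°

ω = 2: 31.0 dB, -45.0°; ω = 20: 13.9 dB, -84.3°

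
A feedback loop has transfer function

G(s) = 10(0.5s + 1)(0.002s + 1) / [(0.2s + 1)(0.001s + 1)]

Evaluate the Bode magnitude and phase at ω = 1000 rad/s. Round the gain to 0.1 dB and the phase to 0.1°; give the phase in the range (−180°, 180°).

31.9 dB, 18.6°

At ω = 1000 rad/s:
zero (1 + j1000·0.5) = 1 + j500 → |·| ≈ 500, ∠ ≈ 89.89°
zero (1 + j1000·0.002) = 1 + j2 → |·| ≈ 2.2361, ∠ ≈ 63.43°
pole (1 + j1000·0.2) = 1 + j200 → |·| ≈ 200, ∠ ≈ 89.71°
pole (1 + j1000·0.001) = 1 + j1 → |·| ≈ 1.4142, ∠ ≈ 45.00°
|G| = 10 · 500 · 2.2361 / (200 · 1.4142) ≈ 39.529
Gain = 20 log₁₀(39.529) ≈ 31.94 dB
∠G = (89.89° + 63.43°) − (89.71° + 45.00°) = 18.61°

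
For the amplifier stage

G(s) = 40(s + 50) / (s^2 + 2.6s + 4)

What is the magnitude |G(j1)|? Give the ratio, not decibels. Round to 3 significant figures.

At s = jω = j1:
zero (s+50): 50 + j1 → |·| = √(50²+1²) = √2501 ≈ 50.01, ∠ = arctan(1/50) ≈ 1.15°
quadratic: (j1)² + 2.6·j1 + 4 = 3 + j2.6 → |·| ≈ 3.9699, ∠ ≈ 40.91°
|G| = 40 · 50.01 / 3.9699 ≈ 503.89

504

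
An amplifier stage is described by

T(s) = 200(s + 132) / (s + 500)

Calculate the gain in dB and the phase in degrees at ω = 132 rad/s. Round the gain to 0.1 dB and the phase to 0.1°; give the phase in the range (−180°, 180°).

At s = jω = j132:
zero (s+132): 132 + j132 → |·| = √(132²+132²) = √34848 ≈ 186.68, ∠ = arctan(132/132) ≈ 45.00°
pole (s+500): 500 + j132 → |·| = √(500²+132²) = √267424 ≈ 517.13, ∠ = arctan(132/500) ≈ 14.79°
|T| = 200 · 186.68 / 517.13 ≈ 72.198
Gain = 20 log₁₀(72.198) ≈ 37.17 dB
∠T = 45.00° − 14.79° = 30.21°

37.2 dB, 30.2°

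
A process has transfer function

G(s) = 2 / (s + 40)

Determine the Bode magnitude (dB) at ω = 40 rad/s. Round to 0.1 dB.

-29.0 dB

Substitute s = j40:
Numerator: 2 = 2 + j0
Denominator: (j40) + 40 = 40 + j40
|N| = √(2² + 0²) ≈ 2, ∠N ≈ 0.00°
|D| = √(40² + 40²) ≈ 56.569, ∠D ≈ 45.00°
|G| = 2 / 56.569 ≈ 0.035355
Gain = 20 log₁₀(0.035355) ≈ -29.03 dB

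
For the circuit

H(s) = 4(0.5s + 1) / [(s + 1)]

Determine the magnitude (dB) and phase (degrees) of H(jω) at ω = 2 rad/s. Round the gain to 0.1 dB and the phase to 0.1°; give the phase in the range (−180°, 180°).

At ω = 2 rad/s:
zero (1 + j2·0.5) = 1 + j1 → |·| ≈ 1.4142, ∠ ≈ 45.00°
pole (1 + j2·1) = 1 + j2 → |·| ≈ 2.2361, ∠ ≈ 63.43°
|H| = 4 · 1.4142 / (2.2361) ≈ 2.5298
Gain = 20 log₁₀(2.5298) ≈ 8.06 dB
∠H = (45.00°) − (63.43°) = -18.43°

8.1 dB, -18.4°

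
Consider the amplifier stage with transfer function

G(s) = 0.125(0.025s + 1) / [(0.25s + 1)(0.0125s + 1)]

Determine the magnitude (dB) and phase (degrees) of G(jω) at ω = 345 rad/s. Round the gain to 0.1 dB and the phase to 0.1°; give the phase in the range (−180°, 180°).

At ω = 345 rad/s:
zero (1 + j345·0.025) = 1 + j8.625 → |·| ≈ 8.6828, ∠ ≈ 83.39°
pole (1 + j345·0.25) = 1 + j86.25 → |·| ≈ 86.256, ∠ ≈ 89.34°
pole (1 + j345·0.0125) = 1 + j4.3125 → |·| ≈ 4.4269, ∠ ≈ 76.94°
|G| = 0.125 · 8.6828 / (86.256 · 4.4269) ≈ 0.0028424
Gain = 20 log₁₀(0.0028424) ≈ -50.93 dB
∠G = (83.39°) − (89.34° + 76.94°) = -82.89°

-50.9 dB, -82.9°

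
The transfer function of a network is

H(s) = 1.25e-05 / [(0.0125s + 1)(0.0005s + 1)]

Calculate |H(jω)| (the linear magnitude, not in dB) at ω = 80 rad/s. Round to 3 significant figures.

At ω = 80 rad/s:
pole (1 + j80·0.0125) = 1 + j1 → |·| ≈ 1.4142, ∠ ≈ 45.00°
pole (1 + j80·0.0005) = 1 + j0.04 → |·| ≈ 1.0008, ∠ ≈ 2.29°
|H| = 1.25e-05 · 1 / (1.4142 · 1.0008) ≈ 8.8319e-06

8.83e-06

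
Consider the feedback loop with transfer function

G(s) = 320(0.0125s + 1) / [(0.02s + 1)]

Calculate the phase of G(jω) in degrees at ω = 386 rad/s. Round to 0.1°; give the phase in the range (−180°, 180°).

At ω = 386 rad/s:
zero (1 + j386·0.0125) = 1 + j4.825 → |·| ≈ 4.9275, ∠ ≈ 78.29°
pole (1 + j386·0.02) = 1 + j7.72 → |·| ≈ 7.7845, ∠ ≈ 82.62°
∠G = (78.29°) − (82.62°) = -4.33°

-4.3°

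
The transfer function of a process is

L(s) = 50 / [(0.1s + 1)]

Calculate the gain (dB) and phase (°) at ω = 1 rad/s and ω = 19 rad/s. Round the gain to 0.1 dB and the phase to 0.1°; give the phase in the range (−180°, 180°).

ω = 1: 33.9 dB, -5.7°; ω = 19: 27.3 dB, -62.2°

At ω = 1 rad/s:
pole (1 + j1·0.1) = 1 + j0.1 → |·| ≈ 1.005, ∠ ≈ 5.71°
|L| = 50 · 1 / (1.005) ≈ 49.751
Gain = 20 log₁₀(49.751) ≈ 33.94 dB
∠L = (0°) − (5.71°) = -5.71°

At ω = 19 rad/s:
pole (1 + j19·0.1) = 1 + j1.9 → |·| ≈ 2.1471, ∠ ≈ 62.24°
|L| = 50 · 1 / (2.1471) ≈ 23.287
Gain = 20 log₁₀(23.287) ≈ 27.34 dB
∠L = (0°) − (62.24°) = -62.24°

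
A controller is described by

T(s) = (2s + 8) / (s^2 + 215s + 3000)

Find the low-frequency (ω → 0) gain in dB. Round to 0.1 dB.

-51.5 dB

T(0) = 8 / 3000 ≈ 0.0026667
20 log₁₀(0.0026667) ≈ -51.48 dB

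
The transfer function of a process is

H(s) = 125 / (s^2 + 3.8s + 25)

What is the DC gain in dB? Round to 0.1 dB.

H(0) = 125 / 25 = 5
20 log₁₀(5) ≈ 13.98 dB

14.0 dB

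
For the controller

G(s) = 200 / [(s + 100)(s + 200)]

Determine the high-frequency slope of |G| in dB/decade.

-40 dB/decade

Each pole contributes −20 dB/decade at high frequency; each zero contributes +20 dB/decade.
Net: 0 zero(s) − 2 pole(s) → -40 dB/decade.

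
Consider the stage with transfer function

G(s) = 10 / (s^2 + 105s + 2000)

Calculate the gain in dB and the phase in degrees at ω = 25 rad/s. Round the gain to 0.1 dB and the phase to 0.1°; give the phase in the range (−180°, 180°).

Substitute s = j25:
Numerator: 10 = 10 + j0
Denominator: (j25)^2 + 105(j25) + 2000 = 1375 + j2625
|N| = √(10² + 0²) ≈ 10, ∠N ≈ 0.00°
|D| = √(1375² + 2625²) ≈ 2963.3, ∠D ≈ 62.35°
|G| = 10 / 2963.3 ≈ 0.0033746
Gain = 20 log₁₀(0.0033746) ≈ -49.44 dB
∠G = 0.00° − 62.35° = -62.35°

-49.4 dB, -62.4°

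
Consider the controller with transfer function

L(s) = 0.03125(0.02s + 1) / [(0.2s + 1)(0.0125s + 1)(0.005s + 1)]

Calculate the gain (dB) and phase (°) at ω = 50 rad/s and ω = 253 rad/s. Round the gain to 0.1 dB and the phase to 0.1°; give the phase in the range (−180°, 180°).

At ω = 50 rad/s:
zero (1 + j50·0.02) = 1 + j1 → |·| ≈ 1.4142, ∠ ≈ 45.00°
pole (1 + j50·0.2) = 1 + j10 → |·| ≈ 10.05, ∠ ≈ 84.29°
pole (1 + j50·0.0125) = 1 + j0.625 → |·| ≈ 1.1792, ∠ ≈ 32.01°
pole (1 + j50·0.005) = 1 + j0.25 → |·| ≈ 1.0308, ∠ ≈ 14.04°
|L| = 0.03125 · 1.4142 / (10.05 · 1.1792 · 1.0308) ≈ 0.0036177
Gain = 20 log₁₀(0.0036177) ≈ -48.83 dB
∠L = (45.00°) − (84.29° + 32.01° + 14.04°) = -85.34°

At ω = 253 rad/s:
zero (1 + j253·0.02) = 1 + j5.06 → |·| ≈ 5.1579, ∠ ≈ 78.82°
pole (1 + j253·0.2) = 1 + j50.6 → |·| ≈ 50.61, ∠ ≈ 88.87°
pole (1 + j253·0.0125) = 1 + j3.1625 → |·| ≈ 3.3168, ∠ ≈ 72.45°
pole (1 + j253·0.005) = 1 + j1.265 → |·| ≈ 1.6125, ∠ ≈ 51.67°
|L| = 0.03125 · 5.1579 / (50.61 · 3.3168 · 1.6125) ≈ 0.00059548
Gain = 20 log₁₀(0.00059548) ≈ -64.50 dB
∠L = (78.82°) − (88.87° + 72.45° + 51.67°) = -134.17°

ω = 50: -48.8 dB, -85.3°; ω = 253: -64.5 dB, -134.2°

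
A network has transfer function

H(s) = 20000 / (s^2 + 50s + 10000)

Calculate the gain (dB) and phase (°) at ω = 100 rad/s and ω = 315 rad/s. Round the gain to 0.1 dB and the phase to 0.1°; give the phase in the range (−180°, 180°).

At s = jω = j100:
quadratic: (j100)² + 50·j100 + 10000 = 0 + j5000 → |·| ≈ 5000, ∠ ≈ 90.00°
|H| = 20000 / 5000 ≈ 4
Gain = 20 log₁₀(4) ≈ 12.04 dB
∠H = 0.00° − 90.00° = -90.00°

At s = jω = j315:
quadratic: (j315)² + 50·j315 + 10000 = -89225 + j15750 → |·| ≈ 90604, ∠ ≈ 169.99°
|H| = 20000 / 90604 ≈ 0.22074
Gain = 20 log₁₀(0.22074) ≈ -13.12 dB
∠H = 0.00° − 169.99° = -169.99°

ω = 100: 12.0 dB, -90.0°; ω = 315: -13.1 dB, -170.0°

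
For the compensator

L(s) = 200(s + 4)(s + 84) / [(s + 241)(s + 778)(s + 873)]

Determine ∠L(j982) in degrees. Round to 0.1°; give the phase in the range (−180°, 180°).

At s = jω = j982:
zero (s+4): 4 + j982 → |·| = √(4²+982²) = √964340 ≈ 982.01, ∠ = arctan(982/4) ≈ 89.77°
zero (s+84): 84 + j982 → |·| = √(84²+982²) = √971380 ≈ 985.59, ∠ = arctan(982/84) ≈ 85.11°
pole (s+241): 241 + j982 → |·| = √(241²+982²) = √1022405 ≈ 1011.1, ∠ = arctan(982/241) ≈ 76.21°
pole (s+778): 778 + j982 → |·| = √(778²+982²) = √1569608 ≈ 1252.8, ∠ = arctan(982/778) ≈ 51.61°
pole (s+873): 873 + j982 → |·| = √(873²+982²) = √1726453 ≈ 1313.9, ∠ = arctan(982/873) ≈ 48.36°
∠L = 174.88° − 176.18° = -1.30°

-1.3°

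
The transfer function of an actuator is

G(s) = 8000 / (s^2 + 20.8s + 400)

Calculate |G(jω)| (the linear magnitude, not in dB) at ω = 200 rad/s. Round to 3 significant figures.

At s = jω = j200:
quadratic: (j200)² + 20.8·j200 + 400 = -39600 + j4160 → |·| ≈ 39818, ∠ ≈ 174.00°
|G| = 8000 / 39818 ≈ 0.20091

0.201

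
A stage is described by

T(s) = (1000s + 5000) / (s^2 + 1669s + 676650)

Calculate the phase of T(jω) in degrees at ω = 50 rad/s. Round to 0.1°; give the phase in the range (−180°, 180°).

77.2°

Substitute s = j50:
Numerator: 1000(j50) + 5000 = 5000 + j50000
Denominator: (j50)^2 + 1669(j50) + 676650 = 674150 + j83450
|N| = √(5000² + 50000²) ≈ 50249, ∠N ≈ 84.29°
|D| = √(674150² + 83450²) ≈ 6.793e+05, ∠D ≈ 7.06°
∠T = 84.29° − 7.06° = 77.23°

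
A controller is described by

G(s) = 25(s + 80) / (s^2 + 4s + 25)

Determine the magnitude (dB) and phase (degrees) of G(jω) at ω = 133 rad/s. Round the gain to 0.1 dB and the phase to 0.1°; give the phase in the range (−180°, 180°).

At s = jω = j133:
zero (s+80): 80 + j133 → |·| = √(80²+133²) = √24089 ≈ 155.21, ∠ = arctan(133/80) ≈ 58.97°
quadratic: (j133)² + 4·j133 + 25 = -17664 + j532 → |·| ≈ 17672, ∠ ≈ 178.27°
|G| = 25 · 155.21 / 17672 ≈ 0.21957
Gain = 20 log₁₀(0.21957) ≈ -13.17 dB
∠G = 58.97° − 178.27° = -119.30°

-13.2 dB, -119.3°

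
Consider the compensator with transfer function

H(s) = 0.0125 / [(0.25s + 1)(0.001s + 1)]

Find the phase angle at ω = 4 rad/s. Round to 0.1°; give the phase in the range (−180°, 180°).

At ω = 4 rad/s:
pole (1 + j4·0.25) = 1 + j1 → |·| ≈ 1.4142, ∠ ≈ 45.00°
pole (1 + j4·0.001) = 1 + j0.004 → |·| ≈ 1, ∠ ≈ 0.23°
∠H = (0°) − (45.00° + 0.23°) = -45.23°

-45.2°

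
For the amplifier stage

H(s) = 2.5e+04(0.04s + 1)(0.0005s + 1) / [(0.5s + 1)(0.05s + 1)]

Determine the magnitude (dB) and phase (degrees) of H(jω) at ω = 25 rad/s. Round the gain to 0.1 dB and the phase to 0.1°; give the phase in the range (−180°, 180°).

64.9 dB, -91.1°

At ω = 25 rad/s:
zero (1 + j25·0.04) = 1 + j1 → |·| ≈ 1.4142, ∠ ≈ 45.00°
zero (1 + j25·0.0005) = 1 + j0.0125 → |·| ≈ 1.0001, ∠ ≈ 0.72°
pole (1 + j25·0.5) = 1 + j12.5 → |·| ≈ 12.54, ∠ ≈ 85.43°
pole (1 + j25·0.05) = 1 + j1.25 → |·| ≈ 1.6008, ∠ ≈ 51.34°
|H| = 2.5e+04 · 1.4142 · 1.0001 / (12.54 · 1.6008) ≈ 1761.4
Gain = 20 log₁₀(1761.4) ≈ 64.92 dB
∠H = (45.00° + 0.72°) − (85.43° + 51.34°) = -91.05°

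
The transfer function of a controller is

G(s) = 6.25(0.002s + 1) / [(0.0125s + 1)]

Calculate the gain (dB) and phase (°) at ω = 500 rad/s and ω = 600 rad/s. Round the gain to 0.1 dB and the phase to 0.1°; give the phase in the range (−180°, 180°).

ω = 500: 2.9 dB, -35.9°; ω = 600: 2.2 dB, -32.2°

At ω = 500 rad/s:
zero (1 + j500·0.002) = 1 + j1 → |·| ≈ 1.4142, ∠ ≈ 45.00°
pole (1 + j500·0.0125) = 1 + j6.25 → |·| ≈ 6.3295, ∠ ≈ 80.91°
|G| = 6.25 · 1.4142 / (6.3295) ≈ 1.3964
Gain = 20 log₁₀(1.3964) ≈ 2.90 dB
∠G = (45.00°) − (80.91°) = -35.91°

At ω = 600 rad/s:
zero (1 + j600·0.002) = 1 + j1.2 → |·| ≈ 1.562, ∠ ≈ 50.19°
pole (1 + j600·0.0125) = 1 + j7.5 → |·| ≈ 7.5664, ∠ ≈ 82.41°
|G| = 6.25 · 1.562 / (7.5664) ≈ 1.2902
Gain = 20 log₁₀(1.2902) ≈ 2.21 dB
∠G = (50.19°) − (82.41°) = -32.22°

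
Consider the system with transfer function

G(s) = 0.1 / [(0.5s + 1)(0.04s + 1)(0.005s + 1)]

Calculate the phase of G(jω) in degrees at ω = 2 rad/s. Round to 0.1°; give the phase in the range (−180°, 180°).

At ω = 2 rad/s:
pole (1 + j2·0.5) = 1 + j1 → |·| ≈ 1.4142, ∠ ≈ 45.00°
pole (1 + j2·0.04) = 1 + j0.08 → |·| ≈ 1.0032, ∠ ≈ 4.57°
pole (1 + j2·0.005) = 1 + j0.01 → |·| ≈ 1, ∠ ≈ 0.57°
∠G = (0°) − (45.00° + 4.57° + 0.57°) = -50.14°

-50.1°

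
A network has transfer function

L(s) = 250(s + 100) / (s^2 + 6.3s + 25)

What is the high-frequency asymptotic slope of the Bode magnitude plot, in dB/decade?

Each pole contributes −20 dB/decade at high frequency; each zero contributes +20 dB/decade.
Net: 1 zero(s) − 2 pole(s) → -20 dB/decade.

-20 dB/decade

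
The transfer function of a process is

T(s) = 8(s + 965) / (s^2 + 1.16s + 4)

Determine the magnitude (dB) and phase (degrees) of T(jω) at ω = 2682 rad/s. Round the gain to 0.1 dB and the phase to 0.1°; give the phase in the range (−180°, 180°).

At s = jω = j2682:
zero (s+965): 965 + j2682 → |·| = √(965²+2682²) = √8124349 ≈ 2850.3, ∠ = arctan(2682/965) ≈ 70.21°
quadratic: (j2682)² + 1.16·j2682 + 4 = -7193120 + j3111.12 → |·| ≈ 7.1931e+06, ∠ ≈ 179.98°
|T| = 8 · 2850.3 / 7.1931e+06 ≈ 0.00317
Gain = 20 log₁₀(0.00317) ≈ -49.98 dB
∠T = 70.21° − 179.98° = -109.77°

-50.0 dB, -109.8°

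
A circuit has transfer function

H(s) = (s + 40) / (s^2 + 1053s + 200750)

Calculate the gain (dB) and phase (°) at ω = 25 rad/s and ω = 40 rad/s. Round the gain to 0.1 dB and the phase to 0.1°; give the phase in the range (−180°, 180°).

Substitute s = j25:
Numerator: (j25) + 40 = 40 + j25
Denominator: (j25)^2 + 1053(j25) + 200750 = 200125 + j26325
|N| = √(40² + 25²) ≈ 47.17, ∠N ≈ 32.01°
|D| = √(200125² + 26325²) ≈ 2.0185e+05, ∠D ≈ 7.49°
|H| = 47.17 / 2.0185e+05 ≈ 0.00023369
Gain = 20 log₁₀(0.00023369) ≈ -72.63 dB
∠H = 32.01° − 7.49° = 24.52°

Substitute s = j40:
Numerator: (j40) + 40 = 40 + j40
Denominator: (j40)^2 + 1053(j40) + 200750 = 199150 + j42120
|N| = √(40² + 40²) ≈ 56.569, ∠N ≈ 45.00°
|D| = √(199150² + 42120²) ≈ 2.0356e+05, ∠D ≈ 11.94°
|H| = 56.569 / 2.0356e+05 ≈ 0.0002779
Gain = 20 log₁₀(0.0002779) ≈ -71.12 dB
∠H = 45.00° − 11.94° = 33.06°

ω = 25: -72.6 dB, 24.5°; ω = 40: -71.1 dB, 33.1°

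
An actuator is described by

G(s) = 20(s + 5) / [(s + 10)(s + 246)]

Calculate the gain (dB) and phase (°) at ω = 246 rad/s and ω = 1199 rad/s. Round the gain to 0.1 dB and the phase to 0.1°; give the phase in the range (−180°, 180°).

ω = 246: -24.8 dB, -43.8°; ω = 1199: -35.7 dB, -78.2°

At s = jω = j246:
zero (s+5): 5 + j246 → |·| = √(5²+246²) = √60541 ≈ 246.05, ∠ = arctan(246/5) ≈ 88.84°
pole (s+10): 10 + j246 → |·| = √(10²+246²) = √60616 ≈ 246.2, ∠ = arctan(246/10) ≈ 87.67°
pole (s+246): 246 + j246 → |·| = √(246²+246²) = √121032 ≈ 347.9, ∠ = arctan(246/246) ≈ 45.00°
|G| = 20 · 246.05 / 85653 ≈ 0.057453
Gain = 20 log₁₀(0.057453) ≈ -24.81 dB
∠G = 88.84° − 132.67° = -43.83°

At s = jω = j1199:
zero (s+5): 5 + j1199 → |·| = √(5²+1199²) = √1437626 ≈ 1199, ∠ = arctan(1199/5) ≈ 89.76°
pole (s+10): 10 + j1199 → |·| = √(10²+1199²) = √1437701 ≈ 1199, ∠ = arctan(1199/10) ≈ 89.52°
pole (s+246): 246 + j1199 → |·| = √(246²+1199²) = √1498117 ≈ 1224, ∠ = arctan(1199/246) ≈ 78.41°
|G| = 20 · 1199 / 1.4676e+06 ≈ 0.01634
Gain = 20 log₁₀(0.01634) ≈ -35.73 dB
∠G = 89.76° − 167.93° = -78.17°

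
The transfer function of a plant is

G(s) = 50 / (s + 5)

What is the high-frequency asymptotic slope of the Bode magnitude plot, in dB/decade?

Each pole contributes −20 dB/decade at high frequency; each zero contributes +20 dB/decade.
Net: 0 zero(s) − 1 pole(s) → -20 dB/decade.

-20 dB/decade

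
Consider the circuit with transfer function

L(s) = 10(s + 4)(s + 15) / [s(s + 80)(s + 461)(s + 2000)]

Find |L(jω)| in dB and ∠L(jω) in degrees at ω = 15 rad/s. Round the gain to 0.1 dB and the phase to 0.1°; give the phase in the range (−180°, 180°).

-110.7 dB, 17.2°

At s = jω = j15:
zero (s+4): 4 + j15 → |·| = √(4²+15²) = √241 ≈ 15.524, ∠ = arctan(15/4) ≈ 75.07°
zero (s+15): 15 + j15 → |·| = √(15²+15²) = √450 ≈ 21.213, ∠ = arctan(15/15) ≈ 45.00°
pole (s+80): 80 + j15 → |·| = √(80²+15²) = √6625 ≈ 81.394, ∠ = arctan(15/80) ≈ 10.62°
pole (s+461): 461 + j15 → |·| = √(461²+15²) = √212746 ≈ 461.24, ∠ = arctan(15/461) ≈ 1.86°
pole (s+2000): 2000 + j15 → |·| = √(2000²+15²) = √4000225 ≈ 2000.1, ∠ = arctan(15/2000) ≈ 0.43°
pole at origin: |s| = 15, ∠ = 90.00° (in denominator)
|L| = 10 · 329.31 / 1.1263e+09 ≈ 2.9238e-06
Gain = 20 log₁₀(2.9238e-06) ≈ -110.68 dB
∠L = 120.07° − 102.91° = 17.16°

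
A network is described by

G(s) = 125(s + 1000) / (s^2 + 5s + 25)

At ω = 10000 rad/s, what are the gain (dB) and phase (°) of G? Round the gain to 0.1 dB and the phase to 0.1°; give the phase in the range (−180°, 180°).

At s = jω = j10000:
zero (s+1000): 1000 + j10000 → |·| = √(1000²+10000²) = √101000000 ≈ 10050, ∠ = arctan(10000/1000) ≈ 84.29°
quadratic: (j10000)² + 5·j10000 + 25 = -99999975 + j50000 → |·| ≈ 1e+08, ∠ ≈ 179.97°
|G| = 125 · 10050 / 1e+08 ≈ 0.012563
Gain = 20 log₁₀(0.012563) ≈ -38.02 dB
∠G = 84.29° − 179.97° = -95.68°

-38.0 dB, -95.7°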